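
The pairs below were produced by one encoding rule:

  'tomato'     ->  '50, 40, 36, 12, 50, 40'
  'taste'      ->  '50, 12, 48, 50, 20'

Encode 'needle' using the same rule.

38, 20, 20, 18, 34, 20

Each letter becomes 2×(its alphabet position, a=1..z=26) + 10.
On needle: n=14→38, e=5→20, e=5→20, d=4→18, l=12→34, e=5→20.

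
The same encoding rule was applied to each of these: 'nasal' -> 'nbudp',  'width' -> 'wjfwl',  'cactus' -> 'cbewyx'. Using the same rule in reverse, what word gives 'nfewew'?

nectar

In nasal: n→n is +0, a→b is +1, s→u is +2, a→d is +3 — the shift increases by 1 each position. The shift increases by 1 at each position, starting from +0: 0, 1, 2, ….
Reversing it on nfewew: n−0=n, f−1=e, e−2=c, w−3=t, e−4=a, w−5=r.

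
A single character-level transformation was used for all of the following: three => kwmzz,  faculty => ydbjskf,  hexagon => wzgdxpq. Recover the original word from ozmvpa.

t(19)→k(10) and h(7)→w(22) fit y≡25x+3 (mod 26); the inverse of 25 mod 26 is 25. Each letter's alphabet position (a=0..z=25) is mapped through 25·x+3 mod 26 — an affine cipher.
Undoing it on ozmvpa: o(14)→25·(14−3)≡15=p; z(25)→25·(25−3)≡4=e; m(12)→25·(12−3)≡17=r; v(21)→25·(21−3)≡8=i; p(15)→25·(15−3)≡14=o; a(0)→25·(0−3)≡3=d (all mod 26).

period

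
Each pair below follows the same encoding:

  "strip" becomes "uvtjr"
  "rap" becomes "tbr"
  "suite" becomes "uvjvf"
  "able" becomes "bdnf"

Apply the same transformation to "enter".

fpvft

Two shifts are in play — +1 for a/e/i/o/u, +2 for every other letter.
For enter: e(vowel)+1=f, n(cons)+2=p, t(cons)+2=v, e(vowel)+1=f, r(cons)+2=t.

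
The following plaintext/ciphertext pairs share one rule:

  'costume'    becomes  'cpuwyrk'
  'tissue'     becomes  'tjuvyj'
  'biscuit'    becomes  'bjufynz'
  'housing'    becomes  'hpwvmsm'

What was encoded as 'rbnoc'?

rally

The shift increases by 1 at each position, starting from +0: 0, 1, 2, ….
Reversing it on rbnoc: r−0=r, b−1=a, n−2=l, o−3=l, c−4=y.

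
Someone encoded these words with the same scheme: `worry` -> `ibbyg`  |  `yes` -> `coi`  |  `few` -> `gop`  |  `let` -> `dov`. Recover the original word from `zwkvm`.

clamp

The output letters match the input read backwards, each shifted +10: worry reversed is yrrow. The word is reversed, then every letter is shifted forward by 10.
Reversing it on zwkvm: shift back: z−10=p, w−10=m, k−10=a, v−10=l, m−10=c → pmalc; then reverse → clamp.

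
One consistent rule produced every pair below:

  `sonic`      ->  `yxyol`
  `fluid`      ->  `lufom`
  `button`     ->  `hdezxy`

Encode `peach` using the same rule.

It's a Vigenère-style cipher with numeric key [6,9,11]: position i shifts by key[i mod 3].
On peach: p+6=v, e+9=n, a+11=l, c+6=i, h+9=q.

vnliq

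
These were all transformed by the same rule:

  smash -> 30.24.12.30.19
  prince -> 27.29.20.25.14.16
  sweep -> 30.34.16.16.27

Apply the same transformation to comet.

s is letter #19 and maps to 30: an offset of 11. Each letter is replaced by its alphabet position (a=1..z=26) + 11.
Applying it to comet: c=3→14, o=15→26, m=13→24, e=5→16, t=20→31.

14.26.24.16.31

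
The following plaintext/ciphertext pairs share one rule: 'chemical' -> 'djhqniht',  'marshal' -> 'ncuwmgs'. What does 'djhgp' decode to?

In chemical: c→d is +1, h→j is +2, e→h is +3, m→q is +4 — the shift increases by 1 each position. Each letter shifts forward by (position + 1), i.e. 1, 2, 3, … — the shift grows by one for each successive letter.
Undoing it on djhgp: d−1=c, j−2=h, h−3=e, g−4=c, p−5=k.

check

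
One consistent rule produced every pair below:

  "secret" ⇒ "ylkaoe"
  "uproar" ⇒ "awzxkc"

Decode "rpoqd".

The shift increases by 1 at each position, starting from +6: 6, 7, 8, ….
Undoing it on rpoqd: r−6=l, p−7=i, o−8=g, q−9=h, d−10=t.

light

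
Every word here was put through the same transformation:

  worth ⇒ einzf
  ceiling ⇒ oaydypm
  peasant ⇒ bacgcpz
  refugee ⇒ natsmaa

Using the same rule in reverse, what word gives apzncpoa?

w(22)→e(4) and o(14)→i(8) fit y≡19x+2 (mod 26); the inverse of 19 mod 26 is 11. Treating letters as 0–25, the rule is x ↦ 19x + 2 (mod 26).
Undoing it on apzncpoa: a(0)→11·(0−2)≡4=e; p(15)→11·(15−2)≡13=n; z(25)→11·(25−2)≡19=t; n(13)→11·(13−2)≡17=r; c(2)→11·(2−2)≡0=a; p(15)→11·(15−2)≡13=n; o(14)→11·(14−2)≡2=c; a(0)→11·(0−2)≡4=e (all mod 26).

entrance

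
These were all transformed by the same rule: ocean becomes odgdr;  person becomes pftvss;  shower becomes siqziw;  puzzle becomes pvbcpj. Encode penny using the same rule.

pfpqc

In ocean: o→o is +0, c→d is +1, e→g is +2, a→d is +3 — the shift increases by 1 each position. The shift increases by 1 at each position, starting from +0: 0, 1, 2, ….
For penny: p+0=p, e+1=f, n+2=p, n+3=q, y+4=c.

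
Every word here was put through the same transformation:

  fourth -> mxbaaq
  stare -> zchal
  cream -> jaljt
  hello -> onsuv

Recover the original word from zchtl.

Shifts by position in fourth: pos 0: f→m (+7), pos 1: o→x (+9), pos 2: u→b (+7), pos 3: r→a (+9) — repeating every 2. A repeating key of period 2 is used — shifts +7, +9 over and over.
Reversing it on zchtl: z−7=s, c−9=t, h−7=a, t−9=k, l−7=e.

stake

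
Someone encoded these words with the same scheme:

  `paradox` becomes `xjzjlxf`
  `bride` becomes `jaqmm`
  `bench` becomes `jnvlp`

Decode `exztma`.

worker

It's a Vigenère-style cipher with numeric key [8,9]: position i shifts by key[i mod 2].
Undoing it on exztma: e−8=w, x−9=o, z−8=r, t−9=k, m−8=e, a−9=r.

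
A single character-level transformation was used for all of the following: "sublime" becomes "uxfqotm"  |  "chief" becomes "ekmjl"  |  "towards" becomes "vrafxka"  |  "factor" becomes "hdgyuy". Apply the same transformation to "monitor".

The shift increases by 1 at each position, starting from +2: 2, 3, 4, ….
On monitor: m+2=o, o+3=r, n+4=r, i+5=n, t+6=z, o+7=v, r+8=z.

orrnzvz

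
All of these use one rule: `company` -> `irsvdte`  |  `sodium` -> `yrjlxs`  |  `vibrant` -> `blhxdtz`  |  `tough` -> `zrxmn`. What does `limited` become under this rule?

rlslzhj

The shift depends on letter class: consonant c→i is +6, but vowel o→r is +3. Two shifts are in play — +3 for a/e/i/o/u, +6 for every other letter.
For limited: l(cons)+6=r, i(vowel)+3=l, m(cons)+6=s, i(vowel)+3=l, t(cons)+6=z, e(vowel)+3=h, d(cons)+6=j.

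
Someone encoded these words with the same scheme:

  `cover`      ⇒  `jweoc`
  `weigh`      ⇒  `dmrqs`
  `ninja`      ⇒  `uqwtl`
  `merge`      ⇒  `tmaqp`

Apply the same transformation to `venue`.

In cover: c→j is +7, o→w is +8, v→e is +9, e→o is +10 — the shift increases by 1 each position. Letter i (0-indexed) is shifted by i+7, so successive shifts are 7, 8, 9, ….
On venue: v+7=c, e+8=m, n+9=w, u+10=e, e+11=p.

cmwep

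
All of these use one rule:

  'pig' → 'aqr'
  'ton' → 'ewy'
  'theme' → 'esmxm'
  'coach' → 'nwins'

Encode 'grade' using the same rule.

The shift depends on letter class: consonant p→a is +11, but vowel i→q is +8. The rule splits by letter class: vowels +8, consonants +11.
Applying it to grade: g(cons)+11=r, r(cons)+11=c, a(vowel)+8=i, d(cons)+11=o, e(vowel)+8=m.

rciom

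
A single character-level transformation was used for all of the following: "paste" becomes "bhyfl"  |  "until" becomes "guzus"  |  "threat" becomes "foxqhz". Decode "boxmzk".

phrase

The shifts repeat in a cycle of length 3: positions 0,1,… shift by +12, +7, +6, then the pattern repeats.
Reversing it on boxmzk: b−12=p, o−7=h, x−6=r, m−12=a, z−7=s, k−6=e.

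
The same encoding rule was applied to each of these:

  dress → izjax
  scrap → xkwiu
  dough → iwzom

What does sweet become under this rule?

A repeating key of period 2 is used — shifts +5, +8 over and over.
On sweet: s+5=x, w+8=e, e+5=j, e+8=m, t+5=y.

xejmy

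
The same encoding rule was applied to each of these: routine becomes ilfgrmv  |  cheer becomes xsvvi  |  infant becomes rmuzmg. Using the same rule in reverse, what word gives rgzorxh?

italics

Each pair mirrors across the alphabet (r↔i, o↔l, u↔f): positions sum to 25. Letters are reflected about the middle of the alphabet (position → 25−position): Atbash.
Reversing it on rgzorxh: r↔i, g↔t, z↔a, o↔l, r↔i, x↔c, h↔s.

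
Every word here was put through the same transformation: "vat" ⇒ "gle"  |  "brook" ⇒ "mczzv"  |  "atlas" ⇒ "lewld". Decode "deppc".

steer

Compare letters: v→g is +11, a→l is +11, t→e is +11 — a constant shift. This is a Caesar cipher with shift 11.
Decoding deppc: d−11=s, e−11=t, p−11=e, p−11=e, c−11=r.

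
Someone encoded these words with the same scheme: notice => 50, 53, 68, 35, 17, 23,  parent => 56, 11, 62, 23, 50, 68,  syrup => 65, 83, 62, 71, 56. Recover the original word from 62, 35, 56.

rip

n(#14)→50 and o(#15)→53: differences scale by 3, so n = 3·pos + 8. Each letter becomes 3×(its alphabet position, a=1..z=26) + 8.
Decoding 62, 35, 56: 62→(62−8)÷3=18=r, 35→(35−8)÷3=9=i, 56→(56−8)÷3=16=p.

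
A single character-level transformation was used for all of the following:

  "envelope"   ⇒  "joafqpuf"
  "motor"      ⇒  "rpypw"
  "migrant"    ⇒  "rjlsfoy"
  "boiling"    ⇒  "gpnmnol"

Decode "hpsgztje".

confused

Shifts by position in envelope: pos 0: e→j (+5), pos 1: n→o (+1), pos 2: v→a (+5), pos 3: e→f (+1) — repeating every 2. It's a Vigenère-style cipher with numeric key [5,1]: position i shifts by key[i mod 2].
Reversing it on hpsgztje: h−5=c, p−1=o, s−5=n, g−1=f, z−5=u, t−1=s, j−5=e, e−1=d.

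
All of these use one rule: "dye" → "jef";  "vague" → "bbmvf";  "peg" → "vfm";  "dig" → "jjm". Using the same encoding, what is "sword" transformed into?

ycpxj

The shift depends on letter class: consonant d→j is +6, but vowel e→f is +1. Vowels shift forward by 1 and consonants shift forward by 6.
Applying it to sword: s(cons)+6=y, w(cons)+6=c, o(vowel)+1=p, r(cons)+6=x, d(cons)+6=j.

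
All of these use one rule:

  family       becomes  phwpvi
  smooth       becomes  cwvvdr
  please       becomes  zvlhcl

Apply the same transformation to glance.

The shift depends on letter class: consonant f→p is +10, but vowel a→h is +7. Vowels shift forward by 7 and consonants shift forward by 10.
For glance: g(cons)+10=q, l(cons)+10=v, a(vowel)+7=h, n(cons)+10=x, c(cons)+10=m, e(vowel)+7=l.

qvhxml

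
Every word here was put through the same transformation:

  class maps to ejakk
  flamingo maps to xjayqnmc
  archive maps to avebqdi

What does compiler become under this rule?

ecyrqjiv

c(2)→e(4) and l(11)→j(9) fit y≡15x+0 (mod 26); the inverse of 15 mod 26 is 7. Treating letters as 0–25, the rule is x ↦ 15x + 0 (mod 26).
On compiler: c(2)→15·2+0≡4=e; o(14)→15·14+0≡2=c; m(12)→15·12+0≡24=y; p(15)→15·15+0≡17=r; i(8)→15·8+0≡16=q; l(11)→15·11+0≡9=j; e(4)→15·4+0≡8=i; r(17)→15·17+0≡21=v (all mod 26).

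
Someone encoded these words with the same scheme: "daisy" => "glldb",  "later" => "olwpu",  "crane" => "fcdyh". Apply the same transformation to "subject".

vfeuhnw

Shifts by position in daisy: pos 0: d→g (+3), pos 1: a→l (+11), pos 2: i→l (+3), pos 3: s→d (+11) — repeating every 2. The shifts repeat in a cycle of length 2: positions 0,1,… shift by +3, +11, then the pattern repeats.
On subject: s+3=v, u+11=f, b+3=e, j+11=u, e+3=h, c+11=n, t+3=w.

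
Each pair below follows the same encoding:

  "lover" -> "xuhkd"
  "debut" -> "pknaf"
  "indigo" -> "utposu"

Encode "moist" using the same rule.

yuuyf

Shifts by position in lover: pos 0: l→x (+12), pos 1: o→u (+6), pos 2: v→h (+12), pos 3: e→k (+6) — repeating every 2. The shifts repeat in a cycle of length 2: positions 0,1,… shift by +12, +6, then the pattern repeats.
On moist: m+12=y, o+6=u, i+12=u, s+6=y, t+12=f.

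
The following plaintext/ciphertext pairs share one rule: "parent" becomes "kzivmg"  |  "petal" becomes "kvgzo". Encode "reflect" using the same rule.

Each pair mirrors across the alphabet (p↔k, a↔z, r↔i): positions sum to 25. Letters are reflected about the middle of the alphabet (position → 25−position): Atbash.
On reflect: r↔i, e↔v, f↔u, l↔o, e↔v, c↔x, t↔g.

ivuovxg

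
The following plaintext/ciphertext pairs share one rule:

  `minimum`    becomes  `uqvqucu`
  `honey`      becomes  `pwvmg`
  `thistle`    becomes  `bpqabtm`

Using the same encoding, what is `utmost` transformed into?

cbuwab

This is a Caesar cipher with shift 8.
For utmost: u+8=c, t+8=b, m+8=u, o+8=w, s+8=a, t+8=b.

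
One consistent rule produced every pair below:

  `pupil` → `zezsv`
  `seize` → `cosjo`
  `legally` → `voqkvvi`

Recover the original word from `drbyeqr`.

This is a Caesar cipher with shift 10.
Undoing it on drbyeqr: d−10=t, r−10=h, b−10=r, y−10=o, e−10=u, q−10=g, r−10=h.

through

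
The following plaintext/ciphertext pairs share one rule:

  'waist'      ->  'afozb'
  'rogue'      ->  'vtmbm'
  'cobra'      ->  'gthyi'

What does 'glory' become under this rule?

In waist: w→a is +4, a→f is +5, i→o is +6, s→z is +7 — the shift increases by 1 each position. The shift increases by 1 at each position, starting from +4: 4, 5, 6, ….
Applying it to glory: g+4=k, l+5=q, o+6=u, r+7=y, y+8=g.

kquyg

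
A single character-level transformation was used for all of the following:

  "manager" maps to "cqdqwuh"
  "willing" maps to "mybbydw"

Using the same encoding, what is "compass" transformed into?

secfqii

Compare letters: m→c is +16, a→q is +16, n→d is +16 — a constant shift. This is a Caesar cipher with shift 16.
For compass: c+16=s, o+16=e, m+16=c, p+16=f, a+16=q, s+16=i, s+16=i.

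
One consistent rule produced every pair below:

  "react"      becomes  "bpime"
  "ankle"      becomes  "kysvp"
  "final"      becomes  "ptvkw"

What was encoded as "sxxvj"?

imply

Shifts by position in react: pos 0: r→b (+10), pos 1: e→p (+11), pos 2: a→i (+8), pos 3: c→m (+10), pos 4: t→e (+11) — repeating every 3. It's a Vigenère-style cipher with numeric key [10,11,8]: position i shifts by key[i mod 3].
Reversing it on sxxvj: s−10=i, x−11=m, x−8=p, v−10=l, j−11=y.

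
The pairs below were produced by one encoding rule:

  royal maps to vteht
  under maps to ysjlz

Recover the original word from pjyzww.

lesson

In royal: r→v is +4, o→t is +5, y→e is +6, a→h is +7 — the shift increases by 1 each position. The shift increases by 1 at each position, starting from +4: 4, 5, 6, ….
Decoding pjyzww: p−4=l, j−5=e, y−6=s, z−7=s, w−8=o, w−9=n.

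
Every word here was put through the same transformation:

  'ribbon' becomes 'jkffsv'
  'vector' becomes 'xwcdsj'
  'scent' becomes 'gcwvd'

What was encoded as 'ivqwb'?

angel

This is an affine cipher: with a=0,…,z=25, each position x becomes (23x+8) mod 26.
Undoing it on ivqwb: i(8)→17·(8−8)≡0=a; v(21)→17·(21−8)≡13=n; q(16)→17·(16−8)≡6=g; w(22)→17·(22−8)≡4=e; b(1)→17·(1−8)≡11=l (all mod 26).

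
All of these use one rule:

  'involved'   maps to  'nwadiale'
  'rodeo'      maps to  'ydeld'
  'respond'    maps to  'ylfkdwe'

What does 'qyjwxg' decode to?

branch

i(8)→n(13) and n(13)→w(22) fit y≡7x+9 (mod 26); the inverse of 7 mod 26 is 15. Treating letters as 0–25, the rule is x ↦ 7x + 9 (mod 26).
Decoding qyjwxg: q(16)→15·(16−9)≡1=b; y(24)→15·(24−9)≡17=r; j(9)→15·(9−9)≡0=a; w(22)→15·(22−9)≡13=n; x(23)→15·(23−9)≡2=c; g(6)→15·(6−9)≡7=h (all mod 26).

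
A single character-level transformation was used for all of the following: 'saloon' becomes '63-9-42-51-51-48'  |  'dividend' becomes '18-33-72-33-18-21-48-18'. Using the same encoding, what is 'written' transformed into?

75-60-33-66-66-21-48

The formula is n = 3×(alphabet index, a=1) + 6.
On written: w=23→75, r=18→60, i=9→33, t=20→66, t=20→66, e=5→21, n=14→48.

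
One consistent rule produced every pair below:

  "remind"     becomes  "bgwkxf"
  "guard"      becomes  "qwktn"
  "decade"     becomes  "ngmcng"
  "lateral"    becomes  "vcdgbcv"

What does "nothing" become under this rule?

xqdjspq

Shifts by position in remind: pos 0: r→b (+10), pos 1: e→g (+2), pos 2: m→w (+10), pos 3: i→k (+2) — repeating every 2. A repeating key of period 2 is used — shifts +10, +2 over and over.
Applying it to nothing: n+10=x, o+2=q, t+10=d, h+2=j, i+10=s, n+2=p, g+10=q.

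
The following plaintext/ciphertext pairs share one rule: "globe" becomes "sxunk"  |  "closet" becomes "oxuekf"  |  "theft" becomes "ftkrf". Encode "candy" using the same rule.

Vowels shift forward by 6 and consonants shift forward by 12.
Applying it to candy: c(cons)+12=o, a(vowel)+6=g, n(cons)+12=z, d(cons)+12=p, y(cons)+12=k.

ogzpk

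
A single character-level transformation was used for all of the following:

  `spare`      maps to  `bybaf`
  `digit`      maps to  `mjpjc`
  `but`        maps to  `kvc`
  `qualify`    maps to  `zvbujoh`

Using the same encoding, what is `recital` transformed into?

The shift depends on letter class: consonant s→b is +9, but vowel a→b is +1. Two shifts are in play — +1 for a/e/i/o/u, +9 for every other letter.
Applying it to recital: r(cons)+9=a, e(vowel)+1=f, c(cons)+9=l, i(vowel)+1=j, t(cons)+9=c, a(vowel)+1=b, l(cons)+9=u.

afljcbu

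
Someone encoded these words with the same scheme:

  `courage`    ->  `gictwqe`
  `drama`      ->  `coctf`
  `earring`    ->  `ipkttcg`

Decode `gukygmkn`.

likewise

The output letters match the input read backwards, each shifted +2: courage reversed is egaruoc. Two steps: reverse the string, then apply a Caesar shift of +2.
Reversing it on gukygmkn: shift back: g−2=e, u−2=s, k−2=i, y−2=w, g−2=e, m−2=k, k−2=i, n−2=l → esiwekil; then reverse → likewise.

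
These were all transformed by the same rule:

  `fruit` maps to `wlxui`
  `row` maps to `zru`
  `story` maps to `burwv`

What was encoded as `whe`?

bet

The output letters match the input read backwards, each shifted +3: fruit reversed is tiurf. The word is reversed, then every letter is shifted forward by 3.
Undoing it on whe: shift back: w−3=t, h−3=e, e−3=b → teb; then reverse → bet.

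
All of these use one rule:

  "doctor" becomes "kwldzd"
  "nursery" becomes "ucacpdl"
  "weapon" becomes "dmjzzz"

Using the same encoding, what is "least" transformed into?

smjce

In doctor: d→k is +7, o→w is +8, c→l is +9, t→d is +10 — the shift increases by 1 each position. Each letter shifts forward by (position + 7), i.e. 7, 8, 9, … — the shift grows by one for each successive letter.
Applying it to least: l+7=s, e+8=m, a+9=j, s+10=c, t+11=e.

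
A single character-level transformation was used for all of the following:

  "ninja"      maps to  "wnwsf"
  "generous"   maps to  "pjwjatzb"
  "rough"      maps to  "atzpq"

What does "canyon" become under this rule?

The shift depends on letter class: consonant n→w is +9, but vowel i→n is +5. The rule splits by letter class: vowels +5, consonants +9.
On canyon: c(cons)+9=l, a(vowel)+5=f, n(cons)+9=w, y(cons)+9=h, o(vowel)+5=t, n(cons)+9=w.

lfwhtw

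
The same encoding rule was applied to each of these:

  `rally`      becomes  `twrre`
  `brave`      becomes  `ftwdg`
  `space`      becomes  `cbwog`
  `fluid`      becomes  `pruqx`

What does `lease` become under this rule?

rgwcg

r(17)→t(19) and a(0)→w(22) fit y≡9x+22 (mod 26); the inverse of 9 mod 26 is 3. Each letter's alphabet position (a=0..z=25) is mapped through 9·x+22 mod 26 — an affine cipher.
On lease: l(11)→9·11+22≡17=r; e(4)→9·4+22≡6=g; a(0)→9·0+22≡22=w; s(18)→9·18+22≡2=c; e(4)→9·4+22≡6=g (all mod 26).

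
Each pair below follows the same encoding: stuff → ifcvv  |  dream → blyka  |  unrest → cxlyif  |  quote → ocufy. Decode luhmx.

s(18)→i(8) and t(19)→f(5) fit y≡23x+10 (mod 26); the inverse of 23 mod 26 is 17. Treating letters as 0–25, the rule is x ↦ 23x + 10 (mod 26).
Reversing it on luhmx: l(11)→17·(11−10)≡17=r; u(20)→17·(20−10)≡14=o; h(7)→17·(7−10)≡1=b; m(12)→17·(12−10)≡8=i; x(23)→17·(23−10)≡13=n (all mod 26).

robin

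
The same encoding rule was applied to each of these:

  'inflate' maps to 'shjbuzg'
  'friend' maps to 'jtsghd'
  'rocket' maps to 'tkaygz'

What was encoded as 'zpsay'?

i(8)→s(18) and n(13)→h(7) fit y≡3x+20 (mod 26); the inverse of 3 mod 26 is 9. Treating letters as 0–25, the rule is x ↦ 3x + 20 (mod 26).
Reversing it on zpsay: z(25)→9·(25−20)≡19=t; p(15)→9·(15−20)≡7=h; s(18)→9·(18−20)≡8=i; a(0)→9·(0−20)≡2=c; y(24)→9·(24−20)≡10=k (all mod 26).

thick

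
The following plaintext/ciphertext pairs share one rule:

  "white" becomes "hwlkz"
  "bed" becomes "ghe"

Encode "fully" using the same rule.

The output letters match the input read backwards, each shifted +3: white reversed is etihw. The word is reversed, then every letter is shifted forward by 3.
Applying it to fully: reverse → ylluf; then shift: y+3=b, l+3=o, l+3=o, u+3=x, f+3=i.

booxi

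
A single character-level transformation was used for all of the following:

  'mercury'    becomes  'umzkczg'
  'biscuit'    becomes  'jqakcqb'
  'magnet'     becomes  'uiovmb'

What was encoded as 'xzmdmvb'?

prevent

It's a constant shift of +8 (ROT8).
Decoding xzmdmvb: x−8=p, z−8=r, m−8=e, d−8=v, m−8=e, v−8=n, b−8=t.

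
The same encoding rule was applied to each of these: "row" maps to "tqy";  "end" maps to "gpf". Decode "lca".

Compare letters: r→t is +2, o→q is +2, w→y is +2 — a constant shift. This is a Caesar cipher with shift 2.
Reversing it on lca: l−2=j, c−2=a, a−2=y.

jay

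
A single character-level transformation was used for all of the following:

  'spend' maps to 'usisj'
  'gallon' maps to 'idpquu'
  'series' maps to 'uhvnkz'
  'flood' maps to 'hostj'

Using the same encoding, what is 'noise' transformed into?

prmxk

Each letter shifts forward by (position + 2), i.e. 2, 3, 4, … — the shift grows by one for each successive letter.
On noise: n+2=p, o+3=r, i+4=m, s+5=x, e+6=k.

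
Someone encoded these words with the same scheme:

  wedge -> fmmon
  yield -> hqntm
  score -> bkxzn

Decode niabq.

earth

Shifts by position in wedge: pos 0: w→f (+9), pos 1: e→m (+8), pos 2: d→m (+9), pos 3: g→o (+8) — repeating every 2. It's a Vigenère-style cipher with numeric key [9,8]: position i shifts by key[i mod 2].
Undoing it on niabq: n−9=e, i−8=a, a−9=r, b−8=t, q−9=h.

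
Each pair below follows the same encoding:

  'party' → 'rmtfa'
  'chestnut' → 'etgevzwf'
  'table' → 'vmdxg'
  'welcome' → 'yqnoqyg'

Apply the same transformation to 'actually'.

covgcxnk

Shifts by position in party: pos 0: p→r (+2), pos 1: a→m (+12), pos 2: r→t (+2), pos 3: t→f (+12) — repeating every 2. A repeating key of period 2 is used — shifts +2, +12 over and over.
On actually: a+2=c, c+12=o, t+2=v, u+12=g, a+2=c, l+12=x, l+2=n, y+12=k.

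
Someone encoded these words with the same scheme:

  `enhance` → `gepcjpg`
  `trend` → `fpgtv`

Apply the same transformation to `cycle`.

gneae

The output letters match the input read backwards, each shifted +2: enhance reversed is ecnahne. Read the word backwards and shift each letter +2.
On cycle: reverse → elcyc; then shift: e+2=g, l+2=n, c+2=e, y+2=a, c+2=e.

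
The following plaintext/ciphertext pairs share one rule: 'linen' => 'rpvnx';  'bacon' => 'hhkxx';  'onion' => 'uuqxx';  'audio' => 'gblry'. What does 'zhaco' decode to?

taste

In linen: l→r is +6, i→p is +7, n→v is +8, e→n is +9 — the shift increases by 1 each position. The shift increases by 1 at each position, starting from +6: 6, 7, 8, ….
Undoing it on zhaco: z−6=t, h−7=a, a−8=s, c−9=t, o−10=e.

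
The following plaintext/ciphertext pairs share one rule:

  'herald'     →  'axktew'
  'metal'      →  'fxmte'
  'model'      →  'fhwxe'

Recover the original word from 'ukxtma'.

This is a Caesar cipher with shift 19.
Decoding ukxtma: u−19=b, k−19=r, x−19=e, t−19=a, m−19=t, a−19=h.

breath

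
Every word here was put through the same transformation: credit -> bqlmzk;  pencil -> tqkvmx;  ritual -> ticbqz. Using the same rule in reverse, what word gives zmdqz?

The output letters match the input read backwards, each shifted +8: credit reversed is tiderc. The word is reversed, then every letter is shifted forward by 8.
Undoing it on zmdqz: shift back: z−8=r, m−8=e, d−8=v, q−8=i, z−8=r → revir; then reverse → river.

river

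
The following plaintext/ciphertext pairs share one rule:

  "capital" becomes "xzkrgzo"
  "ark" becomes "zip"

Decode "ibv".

rye

Each pair mirrors across the alphabet (c↔x, a↔z, p↔k): positions sum to 25. Letters are reflected about the middle of the alphabet (position → 25−position): Atbash.
Reversing it on ibv: i↔r, b↔y, v↔e.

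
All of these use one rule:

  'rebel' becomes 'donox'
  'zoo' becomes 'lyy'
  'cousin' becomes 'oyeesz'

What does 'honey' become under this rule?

tyzok

The rule splits by letter class: vowels +10, consonants +12.
Applying it to honey: h(cons)+12=t, o(vowel)+10=y, n(cons)+12=z, e(vowel)+10=o, y(cons)+12=k.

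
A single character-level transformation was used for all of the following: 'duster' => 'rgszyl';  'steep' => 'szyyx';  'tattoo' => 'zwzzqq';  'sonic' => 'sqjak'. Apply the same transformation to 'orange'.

d(3)→r(17) and u(20)→g(6) fit y≡7x+22 (mod 26); the inverse of 7 mod 26 is 15. Each letter's alphabet position (a=0..z=25) is mapped through 7·x+22 mod 26 — an affine cipher.
For orange: o(14)→7·14+22≡16=q; r(17)→7·17+22≡11=l; a(0)→7·0+22≡22=w; n(13)→7·13+22≡9=j; g(6)→7·6+22≡12=m; e(4)→7·4+22≡24=y (all mod 26).

qlwjmy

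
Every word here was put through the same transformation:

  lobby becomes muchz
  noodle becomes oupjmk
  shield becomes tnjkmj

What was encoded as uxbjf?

trade

Shifts by position in lobby: pos 0: l→m (+1), pos 1: o→u (+6), pos 2: b→c (+1), pos 3: b→h (+6) — repeating every 2. It's a Vigenère-style cipher with numeric key [1,6]: position i shifts by key[i mod 2].
Decoding uxbjf: u−1=t, x−6=r, b−1=a, j−6=d, f−1=e.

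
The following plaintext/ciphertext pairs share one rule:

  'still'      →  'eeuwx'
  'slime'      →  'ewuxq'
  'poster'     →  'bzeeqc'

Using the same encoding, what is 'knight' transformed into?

Shifts by position in still: pos 0: s→e (+12), pos 1: t→e (+11), pos 2: i→u (+12), pos 3: l→w (+11) — repeating every 2. A repeating key of period 2 is used — shifts +12, +11 over and over.
For knight: k+12=w, n+11=y, i+12=u, g+11=r, h+12=t, t+11=e.

wyurte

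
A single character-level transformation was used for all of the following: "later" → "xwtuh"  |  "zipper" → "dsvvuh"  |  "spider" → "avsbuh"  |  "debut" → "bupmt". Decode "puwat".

beast

l(11)→x(23) and a(0)→w(22) fit y≡19x+22 (mod 26); the inverse of 19 mod 26 is 11. Each letter's alphabet position (a=0..z=25) is mapped through 19·x+22 mod 26 — an affine cipher.
Decoding puwat: p(15)→11·(15−22)≡1=b; u(20)→11·(20−22)≡4=e; w(22)→11·(22−22)≡0=a; a(0)→11·(0−22)≡18=s; t(19)→11·(19−22)≡19=t (all mod 26).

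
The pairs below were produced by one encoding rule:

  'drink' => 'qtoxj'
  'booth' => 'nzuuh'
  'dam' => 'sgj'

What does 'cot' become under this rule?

zui

The output letters match the input read backwards, each shifted +6: drink reversed is knird. Two steps: reverse the string, then apply a Caesar shift of +6.
Applying it to cot: reverse → toc; then shift: t+6=z, o+6=u, c+6=i.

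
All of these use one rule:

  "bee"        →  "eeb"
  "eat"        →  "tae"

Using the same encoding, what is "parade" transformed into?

The output letters match the input read backwards: bee reversed is eeb. The word is simply reversed.
On parade: reverse → edarap.

edarap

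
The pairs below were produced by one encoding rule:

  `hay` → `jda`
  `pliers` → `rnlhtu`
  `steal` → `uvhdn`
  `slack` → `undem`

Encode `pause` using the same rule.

The shift depends on letter class: consonant h→j is +2, but vowel a→d is +3. Vowels shift forward by 3 and consonants shift forward by 2.
Applying it to pause: p(cons)+2=r, a(vowel)+3=d, u(vowel)+3=x, s(cons)+2=u, e(vowel)+3=h.

rdxuh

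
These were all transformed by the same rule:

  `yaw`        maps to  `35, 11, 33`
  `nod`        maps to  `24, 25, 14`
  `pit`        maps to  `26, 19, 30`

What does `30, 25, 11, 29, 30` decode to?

y is letter #25 and maps to 35: an offset of 10. Letters become their 1-based position plus 10 (so a→11, b→12, …).
Reversing it on 30, 25, 11, 29, 30: 30→(30−10)÷1=20=t, 25→(25−10)÷1=15=o, 11→(11−10)÷1=1=a, 29→(29−10)÷1=19=s, 30→(30−10)÷1=20=t.

toast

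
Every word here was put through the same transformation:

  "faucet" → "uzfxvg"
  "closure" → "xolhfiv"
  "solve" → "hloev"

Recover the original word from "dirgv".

write

Letters are reflected about the middle of the alphabet (position → 25−position): Atbash.
Reversing it on dirgv: d↔w, i↔r, r↔i, g↔t, v↔e.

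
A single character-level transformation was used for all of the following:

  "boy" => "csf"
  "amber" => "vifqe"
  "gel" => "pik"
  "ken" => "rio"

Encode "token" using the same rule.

riosx

The output letters match the input read backwards, each shifted +4: boy reversed is yob. Two steps: reverse the string, then apply a Caesar shift of +4.
For token: reverse → nekot; then shift: n+4=r, e+4=i, k+4=o, o+4=s, t+4=x.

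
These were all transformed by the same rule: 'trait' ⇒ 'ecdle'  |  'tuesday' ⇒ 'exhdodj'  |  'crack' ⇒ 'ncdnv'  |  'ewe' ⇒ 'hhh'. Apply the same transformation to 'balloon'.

mdwwrry

The shift depends on letter class: consonant t→e is +11, but vowel a→d is +3. Two shifts are in play — +3 for a/e/i/o/u, +11 for every other letter.
Applying it to balloon: b(cons)+11=m, a(vowel)+3=d, l(cons)+11=w, l(cons)+11=w, o(vowel)+3=r, o(vowel)+3=r, n(cons)+11=y.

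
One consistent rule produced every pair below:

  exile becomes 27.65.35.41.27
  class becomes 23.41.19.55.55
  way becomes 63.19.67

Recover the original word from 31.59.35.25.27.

e(#5)→27 and x(#24)→65: differences scale by 2, so n = 2·pos + 17. Each letter becomes 2×(its alphabet position, a=1..z=26) + 17.
Decoding 31.59.35.25.27: 31→(31−17)÷2=7=g, 59→(59−17)÷2=21=u, 35→(35−17)÷2=9=i, 25→(25−17)÷2=4=d, 27→(27−17)÷2=5=e.

guide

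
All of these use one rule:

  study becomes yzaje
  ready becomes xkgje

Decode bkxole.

verify

Compare letters: s→y is +6, t→z is +6, u→a is +6 — a constant shift. Each letter is shifted forward by 6 in the alphabet (a Caesar shift of +6).
Reversing it on bkxole: b−6=v, k−6=e, x−6=r, o−6=i, l−6=f, e−6=y.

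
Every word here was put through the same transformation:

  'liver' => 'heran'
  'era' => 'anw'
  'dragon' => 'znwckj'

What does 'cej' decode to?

Compare letters: l→h is +22, i→e is +22, v→r is +22 — a constant shift. Each letter is shifted forward by 22 in the alphabet (a Caesar shift of +22).
Decoding cej: c−22=g, e−22=i, j−22=n.

gin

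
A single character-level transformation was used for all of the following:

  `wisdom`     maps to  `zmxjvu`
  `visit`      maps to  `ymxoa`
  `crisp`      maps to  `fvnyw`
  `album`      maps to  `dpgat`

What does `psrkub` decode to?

moment

In wisdom: w→z is +3, i→m is +4, s→x is +5, d→j is +6 — the shift increases by 1 each position. Letter i (0-indexed) is shifted by i+3, so successive shifts are 3, 4, 5, ….
Undoing it on psrkub: p−3=m, s−4=o, r−5=m, k−6=e, u−7=n, b−8=t.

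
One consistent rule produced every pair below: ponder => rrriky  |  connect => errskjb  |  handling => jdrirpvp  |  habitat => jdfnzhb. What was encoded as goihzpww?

election

In ponder: p→r is +2, o→r is +3, n→r is +4, d→i is +5 — the shift increases by 1 each position. Each letter shifts forward by (position + 2), i.e. 2, 3, 4, … — the shift grows by one for each successive letter.
Undoing it on goihzpww: g−2=e, o−3=l, i−4=e, h−5=c, z−6=t, p−7=i, w−8=o, w−9=n.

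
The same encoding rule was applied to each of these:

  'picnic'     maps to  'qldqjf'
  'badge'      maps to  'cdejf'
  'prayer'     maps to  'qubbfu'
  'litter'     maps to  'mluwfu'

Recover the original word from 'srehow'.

Shifts by position in picnic: pos 0: p→q (+1), pos 1: i→l (+3), pos 2: c→d (+1), pos 3: n→q (+3) — repeating every 2. It's a Vigenère-style cipher with numeric key [1,3]: position i shifts by key[i mod 2].
Reversing it on srehow: s−1=r, r−3=o, e−1=d, h−3=e, o−1=n, w−3=t.

rodent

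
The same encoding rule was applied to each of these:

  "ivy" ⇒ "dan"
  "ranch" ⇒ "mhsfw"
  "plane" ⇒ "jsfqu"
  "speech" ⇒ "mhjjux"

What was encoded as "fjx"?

The output letters match the input read backwards, each shifted +5: ivy reversed is yvi. Two steps: reverse the string, then apply a Caesar shift of +5.
Decoding fjx: shift back: f−5=a, j−5=e, x−5=s → aes; then reverse → sea.

sea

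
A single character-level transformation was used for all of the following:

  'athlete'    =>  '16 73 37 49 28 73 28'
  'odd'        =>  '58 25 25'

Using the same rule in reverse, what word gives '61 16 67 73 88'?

The formula is n = 3×(alphabet index, a=1) + 13.
Decoding 61 16 67 73 88: 61→(61−13)÷3=16=p, 16→(16−13)÷3=1=a, 67→(67−13)÷3=18=r, 73→(73−13)÷3=20=t, 88→(88−13)÷3=25=y.

party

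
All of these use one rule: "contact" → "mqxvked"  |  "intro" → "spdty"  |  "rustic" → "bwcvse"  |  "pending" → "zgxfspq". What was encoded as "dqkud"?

toast

It's a Vigenère-style cipher with numeric key [10,2]: position i shifts by key[i mod 2].
Undoing it on dqkud: d−10=t, q−2=o, k−10=a, u−2=s, d−10=t.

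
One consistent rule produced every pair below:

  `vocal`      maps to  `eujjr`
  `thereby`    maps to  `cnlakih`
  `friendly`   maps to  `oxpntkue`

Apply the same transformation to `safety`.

Shifts by position in vocal: pos 0: v→e (+9), pos 1: o→u (+6), pos 2: c→j (+7), pos 3: a→j (+9), pos 4: l→r (+6) — repeating every 3. A repeating key of period 3 is used — shifts +9, +6, +7 over and over.
Applying it to safety: s+9=b, a+6=g, f+7=m, e+9=n, t+6=z, y+7=f.

bgmnzf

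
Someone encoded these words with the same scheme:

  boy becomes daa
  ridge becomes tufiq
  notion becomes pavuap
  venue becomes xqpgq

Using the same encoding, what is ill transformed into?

unn

The shift depends on letter class: consonant b→d is +2, but vowel o→a is +12. Vowels shift forward by 12 and consonants shift forward by 2.
Applying it to ill: i(vowel)+12=u, l(cons)+2=n, l(cons)+2=n.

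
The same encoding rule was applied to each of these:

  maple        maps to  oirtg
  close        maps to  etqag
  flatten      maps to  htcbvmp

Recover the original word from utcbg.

slate

A repeating key of period 2 is used — shifts +2, +8 over and over.
Undoing it on utcbg: u−2=s, t−8=l, c−2=a, b−8=t, g−2=e.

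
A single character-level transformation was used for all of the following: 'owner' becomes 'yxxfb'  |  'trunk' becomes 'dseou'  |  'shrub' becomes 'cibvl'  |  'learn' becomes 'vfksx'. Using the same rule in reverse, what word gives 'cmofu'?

Shifts by position in owner: pos 0: o→y (+10), pos 1: w→x (+1), pos 2: n→x (+10), pos 3: e→f (+1) — repeating every 2. It's a Vigenère-style cipher with numeric key [10,1]: position i shifts by key[i mod 2].
Undoing it on cmofu: c−10=s, m−1=l, o−10=e, f−1=e, u−10=k.

sleek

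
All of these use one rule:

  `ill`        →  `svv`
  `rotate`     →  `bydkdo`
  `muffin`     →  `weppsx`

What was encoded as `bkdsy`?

ratio

It's a constant shift of +10 (ROT10).
Reversing it on bkdsy: b−10=r, k−10=a, d−10=t, s−10=i, y−10=o.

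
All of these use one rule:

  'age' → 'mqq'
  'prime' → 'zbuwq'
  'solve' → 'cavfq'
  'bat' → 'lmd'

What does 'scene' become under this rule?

The rule splits by letter class: vowels +12, consonants +10.
Applying it to scene: s(cons)+10=c, c(cons)+10=m, e(vowel)+12=q, n(cons)+10=x, e(vowel)+12=q.

cmqxq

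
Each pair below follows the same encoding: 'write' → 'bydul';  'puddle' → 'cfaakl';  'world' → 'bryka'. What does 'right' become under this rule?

ydhsu

w(22)→b(1) and r(17)→y(24) fit y≡11x+19 (mod 26); the inverse of 11 mod 26 is 19. Each letter's alphabet position (a=0..z=25) is mapped through 11·x+19 mod 26 — an affine cipher.
On right: r(17)→11·17+19≡24=y; i(8)→11·8+19≡3=d; g(6)→11·6+19≡7=h; h(7)→11·7+19≡18=s; t(19)→11·19+19≡20=u (all mod 26).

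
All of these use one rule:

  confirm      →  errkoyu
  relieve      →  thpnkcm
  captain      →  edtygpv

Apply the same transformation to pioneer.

In confirm: c→e is +2, o→r is +3, n→r is +4, f→k is +5 — the shift increases by 1 each position. Letter i (0-indexed) is shifted by i+2, so successive shifts are 2, 3, 4, ….
Applying it to pioneer: p+2=r, i+3=l, o+4=s, n+5=s, e+6=k, e+7=l, r+8=z.

rlssklz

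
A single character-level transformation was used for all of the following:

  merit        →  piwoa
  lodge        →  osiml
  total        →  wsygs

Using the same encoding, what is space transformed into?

In merit: m→p is +3, e→i is +4, r→w is +5, i→o is +6 — the shift increases by 1 each position. The shift increases by 1 at each position, starting from +3: 3, 4, 5, ….
Applying it to space: s+3=v, p+4=t, a+5=f, c+6=i, e+7=l.

vtfil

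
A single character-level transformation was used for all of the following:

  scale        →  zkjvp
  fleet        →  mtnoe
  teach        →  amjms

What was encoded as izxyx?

In scale: s→z is +7, c→k is +8, a→j is +9, l→v is +10 — the shift increases by 1 each position. The shift increases by 1 at each position, starting from +7: 7, 8, 9, ….
Decoding izxyx: i−7=b, z−8=r, x−9=o, y−10=o, x−11=m.

broom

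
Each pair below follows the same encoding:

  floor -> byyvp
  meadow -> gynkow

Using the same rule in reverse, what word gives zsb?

rip

Two steps: reverse the string, then apply a Caesar shift of +10.
Reversing it on zsb: shift back: z−10=p, s−10=i, b−10=r → pir; then reverse → rip.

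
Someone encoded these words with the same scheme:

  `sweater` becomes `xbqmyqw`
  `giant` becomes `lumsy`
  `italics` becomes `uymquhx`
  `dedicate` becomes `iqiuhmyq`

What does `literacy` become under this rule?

quyqwmhd

The rule splits by letter class: vowels +12, consonants +5.
Applying it to literacy: l(cons)+5=q, i(vowel)+12=u, t(cons)+5=y, e(vowel)+12=q, r(cons)+5=w, a(vowel)+12=m, c(cons)+5=h, y(cons)+5=d.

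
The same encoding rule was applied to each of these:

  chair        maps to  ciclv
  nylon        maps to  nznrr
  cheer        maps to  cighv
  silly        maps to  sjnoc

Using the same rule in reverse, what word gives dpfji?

In chair: c→c is +0, h→i is +1, a→c is +2, i→l is +3 — the shift increases by 1 each position. The shift increases by 1 at each position, starting from +0: 0, 1, 2, ….
Undoing it on dpfji: d−0=d, p−1=o, f−2=d, j−3=g, i−4=e.

dodge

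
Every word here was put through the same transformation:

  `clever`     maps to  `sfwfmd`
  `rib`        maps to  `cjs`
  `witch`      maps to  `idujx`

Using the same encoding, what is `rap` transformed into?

qbs

Read the word backwards and shift each letter +1.
On rap: reverse → par; then shift: p+1=q, a+1=b, r+1=s.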